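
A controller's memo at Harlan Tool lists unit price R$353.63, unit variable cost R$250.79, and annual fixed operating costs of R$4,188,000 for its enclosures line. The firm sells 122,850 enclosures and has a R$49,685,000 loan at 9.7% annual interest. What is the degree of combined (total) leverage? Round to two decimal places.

At 122,850 units, contribution = 122,850 × R$102.84 = R$12,633,894.00.
Operating income = contribution − fixed costs = R$12,633,894.00 − R$4,188,000 = R$8,445,894.00. Interest = R$4,819,445.00, so EBIT − I = R$3,626,449.00.
DCL = contribution ÷ (EBIT − I) = R$12,633,894.00 ÷ R$3,626,449.00 = 3.4838.

3.48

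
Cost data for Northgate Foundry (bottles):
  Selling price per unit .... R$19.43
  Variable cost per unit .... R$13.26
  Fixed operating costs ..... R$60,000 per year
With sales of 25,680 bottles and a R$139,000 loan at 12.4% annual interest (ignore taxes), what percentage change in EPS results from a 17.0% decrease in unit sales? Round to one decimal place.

At 25,680 units, contribution = 25,680 × R$6.17 = R$158,445.60.
Operating income = contribution − fixed costs = R$158,445.60 − R$60,000 = R$98,445.60.
After interest of R$17,236.00, pre-tax earnings = R$81,209.60.
Degree of combined leverage = contribution ÷ (EBIT − I) = R$158,445.60 ÷ R$81,209.60 = 1.9511.
%ΔEPS = DCL × %ΔSales = 1.9511 × -17.0% = -33.2%.

-33.2%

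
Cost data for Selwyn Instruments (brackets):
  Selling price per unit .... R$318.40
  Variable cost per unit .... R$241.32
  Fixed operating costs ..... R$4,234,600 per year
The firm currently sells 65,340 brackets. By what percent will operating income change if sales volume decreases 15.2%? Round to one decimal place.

-95.5%

At 65,340 units, contribution = 65,340 × R$77.08 = R$5,036,407.20.
Operating income = contribution − fixed costs = R$5,036,407.20 − R$4,234,600 = R$801,807.20.
So DOL = total CM / EBIT = R$5,036,407.20 / R$801,807.20 = 6.2813.
So EBIT moves 6.2813 × (-15.2%) = -95.5%.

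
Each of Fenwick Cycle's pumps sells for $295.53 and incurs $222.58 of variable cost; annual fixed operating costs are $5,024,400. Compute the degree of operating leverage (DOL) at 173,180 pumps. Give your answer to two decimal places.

1.66

Total contribution margin = 173,180 × $72.95 = $12,633,481.00.
Subtracting fixed costs: EBIT = $12,633,481.00 − $5,024,400 = $7,609,081.00.
DOL = contribution ÷ EBIT = $12,633,481.00 ÷ $7,609,081.00 = 1.6603.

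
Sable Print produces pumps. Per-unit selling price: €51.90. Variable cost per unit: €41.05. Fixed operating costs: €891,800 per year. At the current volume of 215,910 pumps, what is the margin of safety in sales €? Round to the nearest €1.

Unit CM = price − variable cost = €51.90 − €41.05 = €10.85. Break-even units = €891,800 ÷ €10.85 = 82,193.55; break-even revenue = 82,193.55 × €51.90 = €4,265,845.16.
Actual sales revenue = 215,910 × €51.90 = €11,205,729.00.
Margin of safety = €11,205,729.00 − €4,265,845.16 = €6,939,884.

€6,939,884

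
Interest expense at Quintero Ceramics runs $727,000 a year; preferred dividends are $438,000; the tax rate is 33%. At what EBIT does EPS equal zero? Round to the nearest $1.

Grossing the preferred dividend up to pre-tax terms: $438,000 / (1 − 0.33) = $653,731.34.
Financial break-even EBIT = interest + D_p ÷ (1 − t) = $727,000 + $653,731.34 = $1,380,731.34.

$1,380,731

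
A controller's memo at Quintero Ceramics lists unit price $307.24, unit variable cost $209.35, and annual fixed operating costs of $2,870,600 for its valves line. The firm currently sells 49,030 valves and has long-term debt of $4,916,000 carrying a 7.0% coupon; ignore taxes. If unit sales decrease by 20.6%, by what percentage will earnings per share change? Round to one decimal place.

-62.4%

At 49,030 units, contribution = 49,030 × $97.89 = $4,799,546.70.
EBIT = $4,799,546.70 − $2,870,600 = $1,928,946.70.
After interest of $344,120.00, pre-tax earnings = $1,584,826.70.
DCL = total CM / (EBIT − I) = $4,799,546.70 / $1,584,826.70 = 3.0284.
EPS therefore changes by 3.0284 × (-20.6%) = -62.4%.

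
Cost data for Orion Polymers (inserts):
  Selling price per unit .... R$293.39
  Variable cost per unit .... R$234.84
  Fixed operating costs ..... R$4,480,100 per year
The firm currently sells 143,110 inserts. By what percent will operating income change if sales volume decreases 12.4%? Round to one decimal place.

-26.6%

Contribution at this volume is 143,110 × R$58.55 = R$8,379,090.50.
Operating income = contribution − fixed costs = R$8,379,090.50 − R$4,480,100 = R$3,898,990.50.
So DOL = total CM / EBIT = R$8,379,090.50 / R$3,898,990.50 = 2.1490.
%ΔEBIT = DOL × %ΔSales = 2.1490 × -12.4% = -26.6%.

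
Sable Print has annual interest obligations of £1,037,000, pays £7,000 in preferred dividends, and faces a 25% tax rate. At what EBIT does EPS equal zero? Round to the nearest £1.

£1,046,333

Grossing the preferred dividend up to pre-tax terms: £7,000 / (1 − 0.25) = £9,333.33.
EPS = 0 when EBIT covers interest plus the pre-tax preferred burden: £1,037,000 + £9,333.33 = £1,046,333.33.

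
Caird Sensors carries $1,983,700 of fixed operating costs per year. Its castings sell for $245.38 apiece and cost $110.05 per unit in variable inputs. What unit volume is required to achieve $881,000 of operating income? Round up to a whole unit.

21,169 castings

Contribution margin per unit = $245.38 − $110.05 = $135.33.
Required volume = (fixed costs + target profit) ÷ CM = ($1,983,700 + $881,000) ÷ $135.33 = 21,168.26, so 21,169 castings.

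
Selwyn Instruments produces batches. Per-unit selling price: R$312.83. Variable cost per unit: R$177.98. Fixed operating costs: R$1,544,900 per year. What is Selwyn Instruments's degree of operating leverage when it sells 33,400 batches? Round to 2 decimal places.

1.52

At 33,400 units, contribution = 33,400 × R$134.85 = R$4,503,990.00.
EBIT = R$4,503,990.00 − R$1,544,900 = R$2,959,090.00.
So DOL = total CM / EBIT = R$4,503,990.00 / R$2,959,090.00 = 1.5221.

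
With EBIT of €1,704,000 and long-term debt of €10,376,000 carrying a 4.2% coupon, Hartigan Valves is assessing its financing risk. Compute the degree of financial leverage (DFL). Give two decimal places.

1.34

Interest = €435,792.00.
DFL = EBIT ÷ (EBIT − I) = €1,704,000 ÷ (€1,704,000 − €435,792.00) = €1,704,000 ÷ €1,268,208.00 = 1.3436.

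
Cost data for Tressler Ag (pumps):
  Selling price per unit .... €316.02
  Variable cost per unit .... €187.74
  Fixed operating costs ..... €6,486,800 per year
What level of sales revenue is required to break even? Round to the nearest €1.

Contribution margin per unit = €316.02 − €187.74 = €128.28, a CM ratio of €128.28 ÷ €316.02 = 0.4059.
Break-even sales = FC ÷ CM ratio = €6,486,800 × €316.02 / €128.28 = €15,980,344.

€15,980,344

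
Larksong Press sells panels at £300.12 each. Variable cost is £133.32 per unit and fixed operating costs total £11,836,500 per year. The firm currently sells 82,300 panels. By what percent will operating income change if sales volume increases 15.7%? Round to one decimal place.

+114.0%

Contribution at this volume is 82,300 × £166.80 = £13,727,640.00.
EBIT = £13,727,640.00 − £11,836,500 = £1,891,140.00.
So DOL = total CM / EBIT = £13,727,640.00 / £1,891,140.00 = 7.2589.
%ΔEBIT = DOL × %ΔSales = 7.2589 × +15.7% = +114.0%.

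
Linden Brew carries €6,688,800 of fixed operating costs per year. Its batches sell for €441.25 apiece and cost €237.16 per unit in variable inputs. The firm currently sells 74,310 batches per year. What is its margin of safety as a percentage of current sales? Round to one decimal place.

Each unit contributes €441.25 − €237.16 = €204.09. Break-even units = €6,688,800 ÷ €204.09 = 32,773.78; break-even revenue = 32,773.78 × €441.25 = €14,461,428.78.
Actual sales revenue = 74,310 × €441.25 = €32,789,287.50.
Margin of safety = (€32,789,287.50 − €14,461,428.78) ÷ €32,789,287.50 = 55.9%.

55.9%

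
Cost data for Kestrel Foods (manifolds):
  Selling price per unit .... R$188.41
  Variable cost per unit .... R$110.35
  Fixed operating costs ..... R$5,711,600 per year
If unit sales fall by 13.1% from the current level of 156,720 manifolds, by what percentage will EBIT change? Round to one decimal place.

At 156,720 units, contribution = 156,720 × R$78.06 = R$12,233,563.20.
Operating income = contribution − fixed costs = R$12,233,563.20 − R$5,711,600 = R$6,521,963.20.
DOL = contribution ÷ EBIT = R$12,233,563.20 ÷ R$6,521,963.20 = 1.8757.
%ΔEBIT = DOL × %ΔSales = 1.8757 × -13.1% = -24.6%.

-24.6%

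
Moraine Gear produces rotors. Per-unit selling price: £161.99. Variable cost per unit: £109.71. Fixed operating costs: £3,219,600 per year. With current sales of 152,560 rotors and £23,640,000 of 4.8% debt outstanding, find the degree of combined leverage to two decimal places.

Contribution at this volume is 152,560 × £52.28 = £7,975,836.80.
Subtracting fixed costs: EBIT = £7,975,836.80 − £3,219,600 = £4,756,236.80. Interest = £1,134,720.00.
DOL = £7,975,836.80 ÷ £4,756,236.80 = 1.6769; DFL = £4,756,236.80 ÷ £3,621,516.80 = 1.3133.
DCL = DOL × DFL = 1.6769 × 1.3133 = 2.2023.

2.20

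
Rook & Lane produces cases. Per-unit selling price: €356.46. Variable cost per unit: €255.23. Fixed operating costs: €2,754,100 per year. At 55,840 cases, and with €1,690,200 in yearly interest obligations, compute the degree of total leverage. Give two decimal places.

Contribution at this volume is 55,840 × €101.23 = €5,652,683.20.
Operating income = contribution − fixed costs = €5,652,683.20 − €2,754,100 = €2,898,583.20. Interest = €1,690,200.00, so EBIT − I = €1,208,383.20.
Degree of total leverage = total CM / (EBIT − interest) = €5,652,683.20 / €1,208,383.20 = 4.6779.

4.68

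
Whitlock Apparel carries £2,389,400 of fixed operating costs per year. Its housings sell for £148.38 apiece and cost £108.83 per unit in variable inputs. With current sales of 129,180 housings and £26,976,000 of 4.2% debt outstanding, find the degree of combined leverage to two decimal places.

Contribution at this volume is 129,180 × £39.55 = £5,109,069.00.
Subtracting fixed costs: EBIT = £5,109,069.00 − £2,389,400 = £2,719,669.00. Interest = £1,132,992.00, so EBIT − I = £1,586,677.00.
Degree of total leverage = total CM / (EBIT − interest) = £5,109,069.00 / £1,586,677.00 = 3.2200.

3.22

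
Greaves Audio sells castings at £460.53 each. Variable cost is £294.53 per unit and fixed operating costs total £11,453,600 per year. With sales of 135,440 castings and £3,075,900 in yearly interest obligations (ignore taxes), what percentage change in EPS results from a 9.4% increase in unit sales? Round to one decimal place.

+26.6%

Contribution at this volume is 135,440 × £166.00 = £22,483,040.00.
EBIT = £22,483,040.00 − £11,453,600 = £11,029,440.00.
After interest of £3,075,900.00, pre-tax earnings = £7,953,540.00.
DCL = total CM / (EBIT − I) = £22,483,040.00 / £7,953,540.00 = 2.8268.
EPS therefore changes by 2.8268 × (+9.4%) = +26.6%.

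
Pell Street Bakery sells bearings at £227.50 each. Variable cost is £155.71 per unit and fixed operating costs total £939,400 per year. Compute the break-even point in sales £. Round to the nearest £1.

Contribution margin per unit = £227.50 − £155.71 = £71.79, a CM ratio of £71.79 ÷ £227.50 = 0.3156.
Break-even revenue = fixed costs × price ÷ CM = £939,400 × £227.50 ÷ £71.79 = £2,976,926.

£2,976,926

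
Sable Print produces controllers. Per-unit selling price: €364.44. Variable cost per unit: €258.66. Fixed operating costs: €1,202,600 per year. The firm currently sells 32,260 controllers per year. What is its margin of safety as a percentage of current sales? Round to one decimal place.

64.8%

Unit CM = price − variable cost = €364.44 − €258.66 = €105.78. Break-even units = €1,202,600 ÷ €105.78 = 11,368.88; break-even revenue = 11,368.88 × €364.44 = €4,143,274.19.
Actual sales revenue = 32,260 × €364.44 = €11,756,834.40.
Margin of safety = (€11,756,834.40 − €4,143,274.19) ÷ €11,756,834.40 = 64.8%.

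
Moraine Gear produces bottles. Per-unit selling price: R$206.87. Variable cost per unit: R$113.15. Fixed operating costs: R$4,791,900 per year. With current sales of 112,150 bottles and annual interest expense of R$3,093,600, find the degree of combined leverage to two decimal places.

4.00

At 112,150 units, contribution = 112,150 × R$93.72 = R$10,510,698.00.
EBIT = R$10,510,698.00 − R$4,791,900 = R$5,718,798.00. Interest = R$3,093,600.00, so EBIT − I = R$2,625,198.00.
Degree of total leverage = total CM / (EBIT − interest) = R$10,510,698.00 / R$2,625,198.00 = 4.0038.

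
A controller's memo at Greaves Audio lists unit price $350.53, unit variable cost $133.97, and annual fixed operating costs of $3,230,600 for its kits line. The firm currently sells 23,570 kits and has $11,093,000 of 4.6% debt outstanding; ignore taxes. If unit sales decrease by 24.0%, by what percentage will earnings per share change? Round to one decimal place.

Total contribution margin = 23,570 × $216.56 = $5,104,319.20.
EBIT = $5,104,319.20 − $3,230,600 = $1,873,719.20.
Interest = $510,278.00, so EBIT − I = $1,363,441.20.
Degree of combined leverage = contribution ÷ (EBIT − I) = $5,104,319.20 ÷ $1,363,441.20 = 3.7437.
EPS therefore changes by 3.7437 × (-24.0%) = -89.8%.

-89.8%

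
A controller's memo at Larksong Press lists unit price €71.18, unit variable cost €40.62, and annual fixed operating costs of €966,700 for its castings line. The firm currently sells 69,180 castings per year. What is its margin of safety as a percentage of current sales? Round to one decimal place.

54.3%

Unit CM = price − variable cost = €71.18 − €40.62 = €30.56. Break-even units = €966,700 ÷ €30.56 = 31,632.85; break-even revenue = 31,632.85 × €71.18 = €2,251,626.51.
Current sales = 69,180 × €71.18 = €4,924,232.40.
Margin of safety = (€4,924,232.40 − €2,251,626.51) ÷ €4,924,232.40 = 54.3%.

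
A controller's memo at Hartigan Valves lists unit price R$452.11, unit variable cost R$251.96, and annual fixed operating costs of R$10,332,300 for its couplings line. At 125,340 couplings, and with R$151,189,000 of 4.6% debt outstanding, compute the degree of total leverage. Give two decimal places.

At 125,340 units, contribution = 125,340 × R$200.15 = R$25,086,801.00.
EBIT = R$25,086,801.00 − R$10,332,300 = R$14,754,501.00. Interest = R$6,954,694.00, so EBIT − I = R$7,799,807.00.
DCL = contribution ÷ (EBIT − I) = R$25,086,801.00 ÷ R$7,799,807.00 = 3.2163.

3.22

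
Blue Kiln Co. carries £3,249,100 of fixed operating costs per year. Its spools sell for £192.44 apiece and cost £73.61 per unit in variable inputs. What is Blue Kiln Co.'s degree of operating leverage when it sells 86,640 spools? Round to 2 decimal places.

Total contribution margin = 86,640 × £118.83 = £10,295,431.20.
Operating income = contribution − fixed costs = £10,295,431.20 − £3,249,100 = £7,046,331.20.
Degree of operating leverage = £10,295,431.20 / £7,046,331.20 = 1.4611.

1.46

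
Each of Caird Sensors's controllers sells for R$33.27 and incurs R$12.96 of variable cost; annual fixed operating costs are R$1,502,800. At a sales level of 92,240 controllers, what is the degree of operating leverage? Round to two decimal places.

At 92,240 units, contribution = 92,240 × R$20.31 = R$1,873,394.40.
EBIT = R$1,873,394.40 − R$1,502,800 = R$370,594.40.
So DOL = total CM / EBIT = R$1,873,394.40 / R$370,594.40 = 5.0551.

5.06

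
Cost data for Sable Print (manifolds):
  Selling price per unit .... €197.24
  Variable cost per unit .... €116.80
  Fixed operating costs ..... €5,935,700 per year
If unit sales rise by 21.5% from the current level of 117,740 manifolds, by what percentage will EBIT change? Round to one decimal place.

+57.6%

Contribution at this volume is 117,740 × €80.44 = €9,471,005.60.
Operating income = contribution − fixed costs = €9,471,005.60 − €5,935,700 = €3,535,305.60.
DOL = contribution ÷ EBIT = €9,471,005.60 ÷ €3,535,305.60 = 2.6790.
%ΔEBIT = DOL × %ΔSales = 2.6790 × +21.5% = +57.6%.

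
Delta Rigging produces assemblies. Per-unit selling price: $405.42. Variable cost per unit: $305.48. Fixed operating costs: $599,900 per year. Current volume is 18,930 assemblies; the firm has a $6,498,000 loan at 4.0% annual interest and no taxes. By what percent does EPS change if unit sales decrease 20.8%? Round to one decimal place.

Total contribution margin = 18,930 × $99.94 = $1,891,864.20.
Operating income = contribution − fixed costs = $1,891,864.20 − $599,900 = $1,291,964.20.
After interest of $259,920.00, pre-tax earnings = $1,032,044.20.
Degree of combined leverage = contribution ÷ (EBIT − I) = $1,891,864.20 ÷ $1,032,044.20 = 1.8331.
EPS therefore changes by 1.8331 × (-20.8%) = -38.1%.

-38.1%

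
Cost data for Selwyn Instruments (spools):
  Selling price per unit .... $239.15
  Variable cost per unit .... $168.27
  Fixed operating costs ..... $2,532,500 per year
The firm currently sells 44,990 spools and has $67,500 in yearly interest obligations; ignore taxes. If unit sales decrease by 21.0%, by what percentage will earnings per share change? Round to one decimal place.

Total contribution margin = 44,990 × $70.88 = $3,188,891.20.
Operating income = contribution − fixed costs = $3,188,891.20 − $2,532,500 = $656,391.20.
Interest = $67,500.00, so EBIT − I = $588,891.20.
DCL = total CM / (EBIT − I) = $3,188,891.20 / $588,891.20 = 5.4151.
EPS therefore changes by 5.4151 × (-21.0%) = -113.7%.

-113.7%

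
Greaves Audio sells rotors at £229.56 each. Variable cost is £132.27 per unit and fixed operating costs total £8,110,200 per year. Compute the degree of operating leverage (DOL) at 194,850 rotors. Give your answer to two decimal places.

At 194,850 units, contribution = 194,850 × £97.29 = £18,956,956.50.
Operating income = contribution − fixed costs = £18,956,956.50 − £8,110,200 = £10,846,756.50.
So DOL = total CM / EBIT = £18,956,956.50 / £10,846,756.50 = 1.7477.

1.75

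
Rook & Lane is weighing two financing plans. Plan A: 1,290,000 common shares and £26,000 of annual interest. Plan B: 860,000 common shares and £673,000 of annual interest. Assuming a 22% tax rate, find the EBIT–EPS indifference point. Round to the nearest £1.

Set EPS_A = EPS_B: (EBIT − £26,000)(1 − 0.22) ÷ 1,290,000 = (EBIT − £673,000)(1 − 0.22) ÷ 860,000.
The (1 − t) factor cancels: (EBIT − 26,000) × 860,000 = (EBIT − 673,000) × 1,290,000.
Solving, EBIT = (673,000·1,290,000 − 26,000·860,000) / (1,290,000 − 860,000) = 845,810,000,000 / 430,000 = 1,967,000.00.

£1,967,000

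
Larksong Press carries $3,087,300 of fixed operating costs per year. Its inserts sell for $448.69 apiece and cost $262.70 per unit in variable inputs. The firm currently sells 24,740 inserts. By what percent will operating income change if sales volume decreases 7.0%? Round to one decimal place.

Contribution at this volume is 24,740 × $185.99 = $4,601,392.60.
Subtracting fixed costs: EBIT = $4,601,392.60 − $3,087,300 = $1,514,092.60.
Degree of operating leverage = $4,601,392.60 / $1,514,092.60 = 3.0390.
So EBIT moves 3.0390 × (-7.0%) = -21.3%.

-21.3%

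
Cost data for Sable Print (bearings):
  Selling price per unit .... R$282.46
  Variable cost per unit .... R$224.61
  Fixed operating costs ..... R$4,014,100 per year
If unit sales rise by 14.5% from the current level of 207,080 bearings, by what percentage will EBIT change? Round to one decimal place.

+21.8%

Total contribution margin = 207,080 × R$57.85 = R$11,979,578.00.
Operating income = contribution − fixed costs = R$11,979,578.00 − R$4,014,100 = R$7,965,478.00.
DOL = contribution ÷ EBIT = R$11,979,578.00 ÷ R$7,965,478.00 = 1.5039.
%ΔEBIT = DOL × %ΔSales = 1.5039 × +14.5% = +21.8%.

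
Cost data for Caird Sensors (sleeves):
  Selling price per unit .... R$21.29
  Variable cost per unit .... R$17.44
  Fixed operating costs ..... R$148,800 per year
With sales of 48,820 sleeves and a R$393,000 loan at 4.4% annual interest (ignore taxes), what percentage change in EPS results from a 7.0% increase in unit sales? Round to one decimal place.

+60.2%

Total contribution margin = 48,820 × R$3.85 = R$187,957.00.
EBIT = R$187,957.00 − R$148,800 = R$39,157.00.
Interest = R$17,292.00, so EBIT − I = R$21,865.00.
DCL = total CM / (EBIT − I) = R$187,957.00 / R$21,865.00 = 8.5962.
%ΔEPS = DCL × %ΔSales = 8.5962 × +7.0% = +60.2%.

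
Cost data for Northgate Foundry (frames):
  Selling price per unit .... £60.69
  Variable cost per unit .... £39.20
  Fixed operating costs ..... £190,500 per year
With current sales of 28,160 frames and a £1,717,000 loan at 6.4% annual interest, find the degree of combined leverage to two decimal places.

1.99

At 28,160 units, contribution = 28,160 × £21.49 = £605,158.40.
Operating income = contribution − fixed costs = £605,158.40 − £190,500 = £414,658.40. Interest = £109,888.00, so EBIT − I = £304,770.40.
DCL = contribution ÷ (EBIT − I) = £605,158.40 ÷ £304,770.40 = 1.9856.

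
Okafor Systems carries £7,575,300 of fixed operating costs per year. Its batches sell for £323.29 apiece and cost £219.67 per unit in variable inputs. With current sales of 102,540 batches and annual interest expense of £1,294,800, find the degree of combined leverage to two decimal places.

6.05

Contribution at this volume is 102,540 × £103.62 = £10,625,194.80.
EBIT = £10,625,194.80 − £7,575,300 = £3,049,894.80. Interest = £1,294,800.00.
DOL = £10,625,194.80 ÷ £3,049,894.80 = 3.4838; DFL = £3,049,894.80 ÷ £1,755,094.80 = 1.7377.
Combined leverage = 3.4838 × 1.7377 = 6.0538.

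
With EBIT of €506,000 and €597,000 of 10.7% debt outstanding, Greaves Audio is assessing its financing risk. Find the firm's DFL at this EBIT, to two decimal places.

Interest = €63,879.00.
DFL = EBIT ÷ (EBIT − I) = €506,000 ÷ (€506,000 − €63,879.00) = €506,000 ÷ €442,121.00 = 1.1445.

1.14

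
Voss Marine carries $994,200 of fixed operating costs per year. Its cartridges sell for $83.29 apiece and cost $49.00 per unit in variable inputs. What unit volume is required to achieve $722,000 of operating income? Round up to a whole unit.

50,050 cartridges

Unit CM = price − variable cost = $83.29 − $49.00 = $34.29.
Need Q such that Q × $34.29 − $994,200 = $722,000, i.e. Q = $1,716,200 / $34.29 = 50,049.58 → 50,050.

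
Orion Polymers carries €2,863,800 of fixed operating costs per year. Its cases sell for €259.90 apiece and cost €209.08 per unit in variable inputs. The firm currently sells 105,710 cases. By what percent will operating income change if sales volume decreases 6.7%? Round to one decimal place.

-14.3%

Total contribution margin = 105,710 × €50.82 = €5,372,182.20.
EBIT = €5,372,182.20 − €2,863,800 = €2,508,382.20.
Degree of operating leverage = €5,372,182.20 / €2,508,382.20 = 2.1417.
So EBIT moves 2.1417 × (-6.7%) = -14.3%.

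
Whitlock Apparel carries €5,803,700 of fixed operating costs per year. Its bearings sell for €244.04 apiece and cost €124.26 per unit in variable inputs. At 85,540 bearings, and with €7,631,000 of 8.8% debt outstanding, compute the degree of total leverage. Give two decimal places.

2.72

At 85,540 units, contribution = 85,540 × €119.78 = €10,245,981.20.
Subtracting fixed costs: EBIT = €10,245,981.20 − €5,803,700 = €4,442,281.20. Interest = €671,528.00.
DOL = €10,245,981.20 ÷ €4,442,281.20 = 2.3065; DFL = €4,442,281.20 ÷ €3,770,753.20 = 1.1781.
Combined leverage = 2.3065 × 1.1781 = 2.7173.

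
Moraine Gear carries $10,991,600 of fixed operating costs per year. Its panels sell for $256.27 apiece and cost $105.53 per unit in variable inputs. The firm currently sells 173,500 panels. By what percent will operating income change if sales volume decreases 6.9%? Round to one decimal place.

At 173,500 units, contribution = 173,500 × $150.74 = $26,153,390.00.
Operating income = contribution − fixed costs = $26,153,390.00 − $10,991,600 = $15,161,790.00.
So DOL = total CM / EBIT = $26,153,390.00 / $15,161,790.00 = 1.7250.
%ΔEBIT = DOL × %ΔSales = 1.7250 × -6.9% = -11.9%.

-11.9%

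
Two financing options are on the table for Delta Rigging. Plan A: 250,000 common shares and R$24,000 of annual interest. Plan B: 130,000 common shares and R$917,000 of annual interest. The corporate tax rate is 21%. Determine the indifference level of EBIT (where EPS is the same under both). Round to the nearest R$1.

R$1,884,417

Set EPS_A = EPS_B: (EBIT − R$24,000)(1 − 0.21) ÷ 250,000 = (EBIT − R$917,000)(1 − 0.21) ÷ 130,000.
The (1 − t) factor cancels: (EBIT − 24,000) × 130,000 = (EBIT − 917,000) × 250,000.
EBIT × (250,000 − 130,000) = 917,000 × 250,000 − 24,000 × 130,000 = 226,130,000,000, so EBIT = 226,130,000,000 ÷ 120,000 = 1,884,416.67.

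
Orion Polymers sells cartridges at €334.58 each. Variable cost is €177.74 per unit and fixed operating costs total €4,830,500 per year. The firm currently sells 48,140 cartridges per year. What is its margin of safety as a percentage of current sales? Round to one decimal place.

Unit CM = price − variable cost = €334.58 − €177.74 = €156.84. Break-even units = €4,830,500 ÷ €156.84 = 30,798.90; break-even revenue = 30,798.90 × €334.58 = €10,304,697.08.
Current sales = 48,140 × €334.58 = €16,106,681.20.
Margin of safety = (€16,106,681.20 − €10,304,697.08) ÷ €16,106,681.20 = 36.0%.

36.0%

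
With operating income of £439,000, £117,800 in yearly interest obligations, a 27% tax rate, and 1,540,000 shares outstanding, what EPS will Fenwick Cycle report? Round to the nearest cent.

Interest = £117,800.00, so EBT = £439,000 − £117,800.00 = £321,200.00.
Net income = £321,200.00 × (1 − 0.27) = £234,476.00.
Per share: £234,476.00 / 1,540,000 shares = £0.15.

£0.15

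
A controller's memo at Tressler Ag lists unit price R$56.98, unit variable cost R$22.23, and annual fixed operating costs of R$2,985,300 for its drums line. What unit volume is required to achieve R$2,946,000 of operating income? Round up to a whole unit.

170,685 drums

Contribution margin per unit = R$56.98 − R$22.23 = R$34.75.
Required volume = (fixed costs + target profit) ÷ CM = (R$2,985,300 + R$2,946,000) ÷ R$34.75 = 170,684.89, so 170,685 drums.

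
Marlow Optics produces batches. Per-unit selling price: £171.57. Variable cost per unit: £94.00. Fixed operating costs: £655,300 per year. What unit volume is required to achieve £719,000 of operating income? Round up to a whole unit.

17,717 batches

Each unit contributes £171.57 − £94.00 = £77.57.
Required volume = (fixed costs + target profit) ÷ CM = (£655,300 + £719,000) ÷ £77.57 = 17,716.90, so 17,717 batches.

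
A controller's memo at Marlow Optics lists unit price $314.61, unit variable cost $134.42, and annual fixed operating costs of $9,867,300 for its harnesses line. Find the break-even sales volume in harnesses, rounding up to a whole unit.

Unit CM = price − variable cost = $314.61 − $134.42 = $180.19.
Break-even volume = fixed costs ÷ CM per unit = $9,867,300 ÷ $180.19 = 54,760.53, so 54,761 harnesses.

54,761 harnesses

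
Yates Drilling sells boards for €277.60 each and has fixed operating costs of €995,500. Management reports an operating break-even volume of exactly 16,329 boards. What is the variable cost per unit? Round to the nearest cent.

€216.63

At break-even, FC = Q × (P − VC), so P − VC = €995,500 ÷ 16,329 = €60.9652.
Variable cost per unit = €277.60 − €60.9652 = €216.63.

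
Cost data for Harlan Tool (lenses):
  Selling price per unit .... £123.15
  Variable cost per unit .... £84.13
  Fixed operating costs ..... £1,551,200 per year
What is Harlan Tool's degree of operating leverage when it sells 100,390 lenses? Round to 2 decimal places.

1.66

Total contribution margin = 100,390 × £39.02 = £3,917,217.80.
EBIT = £3,917,217.80 − £1,551,200 = £2,366,017.80.
So DOL = total CM / EBIT = £3,917,217.80 / £2,366,017.80 = 1.6556.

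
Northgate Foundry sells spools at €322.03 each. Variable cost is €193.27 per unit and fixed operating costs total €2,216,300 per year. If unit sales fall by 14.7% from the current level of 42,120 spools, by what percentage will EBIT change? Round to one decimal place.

At 42,120 units, contribution = 42,120 × €128.76 = €5,423,371.20.
EBIT = €5,423,371.20 − €2,216,300 = €3,207,071.20.
Degree of operating leverage = €5,423,371.20 / €3,207,071.20 = 1.6911.
So EBIT moves 1.6911 × (-14.7%) = -24.9%.

-24.9%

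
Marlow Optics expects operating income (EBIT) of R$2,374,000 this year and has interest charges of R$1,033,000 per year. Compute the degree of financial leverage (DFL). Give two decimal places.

Interest = R$1,033,000.00.
Degree of financial leverage = EBIT / (EBIT − interest) = R$2,374,000 / R$1,341,000.00 = 1.7703.

1.77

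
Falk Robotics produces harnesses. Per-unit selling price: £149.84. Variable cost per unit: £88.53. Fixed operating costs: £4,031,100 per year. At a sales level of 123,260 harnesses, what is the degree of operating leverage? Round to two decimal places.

2.14

Contribution at this volume is 123,260 × £61.31 = £7,557,070.60.
Subtracting fixed costs: EBIT = £7,557,070.60 − £4,031,100 = £3,525,970.60.
Degree of operating leverage = £7,557,070.60 / £3,525,970.60 = 2.1433.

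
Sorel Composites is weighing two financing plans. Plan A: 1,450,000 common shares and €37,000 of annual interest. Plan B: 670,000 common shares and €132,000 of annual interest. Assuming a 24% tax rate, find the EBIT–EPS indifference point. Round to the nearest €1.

At indifference, (EBIT − 37,000)(1 − t)/1,450,000 = (EBIT − 132,000)(1 − t)/670,000.
Cancelling (1 − t) and cross-multiplying: 670,000·(EBIT − 37,000) = 1,450,000·(EBIT − 132,000).
Solving, EBIT = (132,000·1,450,000 − 37,000·670,000) / (1,450,000 − 670,000) = 166,610,000,000 / 780,000 = 213,602.56.

€213,603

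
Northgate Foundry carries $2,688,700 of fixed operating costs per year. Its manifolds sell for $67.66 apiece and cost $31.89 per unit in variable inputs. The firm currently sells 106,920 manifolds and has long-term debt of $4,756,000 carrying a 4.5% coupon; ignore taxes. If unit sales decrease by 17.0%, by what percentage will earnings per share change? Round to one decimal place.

Total contribution margin = 106,920 × $35.77 = $3,824,528.40.
Operating income = contribution − fixed costs = $3,824,528.40 − $2,688,700 = $1,135,828.40.
Interest = $214,020.00, so EBIT − I = $921,808.40.
DCL = total CM / (EBIT − I) = $3,824,528.40 / $921,808.40 = 4.1489.
%ΔEPS = DCL × %ΔSales = 4.1489 × -17.0% = -70.5%.

-70.5%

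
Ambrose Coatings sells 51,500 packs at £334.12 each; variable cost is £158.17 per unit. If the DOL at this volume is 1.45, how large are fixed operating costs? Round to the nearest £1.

At 51,500 units, contribution = 51,500 × £175.95 = £9,061,425.00.
DOL = contribution / EBIT, so EBIT = £9,061,425.00 / 1.45 = £6,249,258.62.
Fixed costs = CM − EBIT = £9,061,425.00 − £6,249,258.62 = £2,812,166.

£2,812,166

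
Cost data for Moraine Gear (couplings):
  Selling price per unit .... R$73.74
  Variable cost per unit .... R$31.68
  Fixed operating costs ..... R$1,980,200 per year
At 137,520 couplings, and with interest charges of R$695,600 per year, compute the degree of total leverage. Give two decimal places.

1.86

At 137,520 units, contribution = 137,520 × R$42.06 = R$5,784,091.20.
Operating income = contribution − fixed costs = R$5,784,091.20 − R$1,980,200 = R$3,803,891.20. Interest = R$695,600.00, so EBIT − I = R$3,108,291.20.
Degree of total leverage = total CM / (EBIT − interest) = R$5,784,091.20 / R$3,108,291.20 = 1.8609.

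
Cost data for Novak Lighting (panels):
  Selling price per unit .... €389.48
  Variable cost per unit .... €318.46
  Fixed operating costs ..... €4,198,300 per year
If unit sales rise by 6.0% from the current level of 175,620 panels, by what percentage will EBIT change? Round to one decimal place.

Contribution at this volume is 175,620 × €71.02 = €12,472,532.40.
Operating income = contribution − fixed costs = €12,472,532.40 − €4,198,300 = €8,274,232.40.
So DOL = total CM / EBIT = €12,472,532.40 / €8,274,232.40 = 1.5074.
%ΔEBIT = DOL × %ΔSales = 1.5074 × +6.0% = +9.0%.

+9.0%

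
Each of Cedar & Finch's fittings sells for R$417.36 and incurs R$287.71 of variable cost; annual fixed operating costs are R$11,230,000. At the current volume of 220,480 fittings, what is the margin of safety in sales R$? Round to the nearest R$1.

R$55,868,721

Each unit contributes R$417.36 − R$287.71 = R$129.65. Break-even units = R$11,230,000 ÷ R$129.65 = 86,617.82; break-even revenue = 86,617.82 × R$417.36 = R$36,150,812.19.
Current sales = 220,480 × R$417.36 = R$92,019,532.80.
Margin of safety = R$92,019,532.80 − R$36,150,812.19 = R$55,868,721.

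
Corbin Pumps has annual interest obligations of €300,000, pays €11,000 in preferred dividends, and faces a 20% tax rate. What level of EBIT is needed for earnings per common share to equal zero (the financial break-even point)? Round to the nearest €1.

€313,750

Preferred dividends are paid after tax, so their pre-tax equivalent is €11,000 ÷ (1 − 0.20) = €13,750.00.
EPS = 0 when EBIT covers interest plus the pre-tax preferred burden: €300,000 + €13,750.00 = €313,750.00.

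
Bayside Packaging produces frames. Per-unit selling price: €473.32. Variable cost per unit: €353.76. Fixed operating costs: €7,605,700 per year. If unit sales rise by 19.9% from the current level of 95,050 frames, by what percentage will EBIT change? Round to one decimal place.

+60.2%

Total contribution margin = 95,050 × €119.56 = €11,364,178.00.
Operating income = contribution − fixed costs = €11,364,178.00 − €7,605,700 = €3,758,478.00.
Degree of operating leverage = €11,364,178.00 / €3,758,478.00 = 3.0236.
%ΔEBIT = DOL × %ΔSales = 3.0236 × +19.9% = +60.2%.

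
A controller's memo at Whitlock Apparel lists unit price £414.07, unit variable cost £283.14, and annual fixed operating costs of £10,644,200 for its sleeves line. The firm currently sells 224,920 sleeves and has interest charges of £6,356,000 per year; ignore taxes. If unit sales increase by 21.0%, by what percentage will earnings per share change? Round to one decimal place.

+49.7%

Total contribution margin = 224,920 × £130.93 = £29,448,775.60.
Subtracting fixed costs: EBIT = £29,448,775.60 − £10,644,200 = £18,804,575.60.
Interest = £6,356,000.00, so EBIT − I = £12,448,575.60.
DCL = total CM / (EBIT − I) = £29,448,775.60 / £12,448,575.60 = 2.3656.
EPS therefore changes by 2.3656 × (+21.0%) = +49.7%.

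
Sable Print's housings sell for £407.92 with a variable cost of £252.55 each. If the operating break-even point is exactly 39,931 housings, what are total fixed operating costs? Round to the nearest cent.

Unit CM = price − variable cost = £407.92 − £252.55 = £155.37.
Since BE = FC / CM, FC = 39,931 × £155.37 = £6,204,079.47.

£6,204,079.47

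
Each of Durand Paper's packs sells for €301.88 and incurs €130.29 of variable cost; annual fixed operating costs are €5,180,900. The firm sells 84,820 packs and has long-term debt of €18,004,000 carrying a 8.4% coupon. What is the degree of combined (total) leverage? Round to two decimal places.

Total contribution margin = 84,820 × €171.59 = €14,554,263.80.
Operating income = contribution − fixed costs = €14,554,263.80 − €5,180,900 = €9,373,363.80. Interest = €1,512,336.00, so EBIT − I = €7,861,027.80.
DCL = contribution ÷ (EBIT − I) = €14,554,263.80 ÷ €7,861,027.80 = 1.8514.

1.85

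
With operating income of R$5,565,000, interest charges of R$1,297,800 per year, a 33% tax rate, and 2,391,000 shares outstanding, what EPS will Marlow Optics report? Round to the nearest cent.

R$1.20

Pre-tax income = R$5,565,000 − R$1,297,800.00 = R$4,267,200.00.
Net income = R$4,267,200.00 × (1 − 0.33) = R$2,859,024.00.
Per share: R$2,859,024.00 / 2,391,000 shares = R$1.20.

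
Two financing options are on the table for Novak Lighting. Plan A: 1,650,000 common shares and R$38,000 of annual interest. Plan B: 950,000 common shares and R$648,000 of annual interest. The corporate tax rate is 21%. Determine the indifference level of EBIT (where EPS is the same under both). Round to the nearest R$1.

R$1,475,857

At indifference, (EBIT − 38,000)(1 − t)/1,650,000 = (EBIT − 648,000)(1 − t)/950,000.
The (1 − t) factor cancels: (EBIT − 38,000) × 950,000 = (EBIT − 648,000) × 1,650,000.
EBIT × (1,650,000 − 950,000) = 648,000 × 1,650,000 − 38,000 × 950,000 = 1,033,100,000,000, so EBIT = 1,033,100,000,000 ÷ 700,000 = 1,475,857.14.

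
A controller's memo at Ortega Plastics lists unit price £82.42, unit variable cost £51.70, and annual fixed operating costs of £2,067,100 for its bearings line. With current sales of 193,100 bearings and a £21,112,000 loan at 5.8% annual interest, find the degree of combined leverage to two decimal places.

2.25

Total contribution margin = 193,100 × £30.72 = £5,932,032.00.
Operating income = contribution − fixed costs = £5,932,032.00 − £2,067,100 = £3,864,932.00. Interest = £1,224,496.00.
DOL = £5,932,032.00 ÷ £3,864,932.00 = 1.5348; DFL = £3,864,932.00 ÷ £2,640,436.00 = 1.4637.
DCL = DOL × DFL = 1.5348 × 1.4637 = 2.2465.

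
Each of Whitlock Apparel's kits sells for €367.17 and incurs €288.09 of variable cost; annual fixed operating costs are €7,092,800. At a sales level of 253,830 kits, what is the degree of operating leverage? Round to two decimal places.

At 253,830 units, contribution = 253,830 × €79.08 = €20,072,876.40.
Operating income = contribution − fixed costs = €20,072,876.40 − €7,092,800 = €12,980,076.40.
Degree of operating leverage = €20,072,876.40 / €12,980,076.40 = 1.5464.

1.55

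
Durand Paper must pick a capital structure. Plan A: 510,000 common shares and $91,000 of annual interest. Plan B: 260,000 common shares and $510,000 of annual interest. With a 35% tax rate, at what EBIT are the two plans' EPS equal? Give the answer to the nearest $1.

Set EPS_A = EPS_B: (EBIT − $91,000)(1 − 0.35) ÷ 510,000 = (EBIT − $510,000)(1 − 0.35) ÷ 260,000.
The (1 − t) factor cancels: (EBIT − 91,000) × 260,000 = (EBIT − 510,000) × 510,000.
EBIT × (510,000 − 260,000) = 510,000 × 510,000 − 91,000 × 260,000 = 236,440,000,000, so EBIT = 236,440,000,000 ÷ 250,000 = 945,760.00.

$945,760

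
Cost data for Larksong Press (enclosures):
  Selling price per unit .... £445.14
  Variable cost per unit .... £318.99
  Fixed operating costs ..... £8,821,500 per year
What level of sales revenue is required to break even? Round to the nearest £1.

£31,128,042

CM per unit = £445.14 − £318.99 = £126.15; CM ratio = £126.15 / £445.14 = 0.2834.
Break-even revenue = fixed costs × price ÷ CM = £8,821,500 × £445.14 ÷ £126.15 = £31,128,042.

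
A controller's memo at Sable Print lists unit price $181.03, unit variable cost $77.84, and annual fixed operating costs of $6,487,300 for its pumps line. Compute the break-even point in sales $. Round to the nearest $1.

$11,380,908

Contribution margin per unit = $181.03 − $77.84 = $103.19, a CM ratio of $103.19 ÷ $181.03 = 0.5700.
Break-even sales = FC ÷ CM ratio = $6,487,300 × $181.03 / $103.19 = $11,380,908.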